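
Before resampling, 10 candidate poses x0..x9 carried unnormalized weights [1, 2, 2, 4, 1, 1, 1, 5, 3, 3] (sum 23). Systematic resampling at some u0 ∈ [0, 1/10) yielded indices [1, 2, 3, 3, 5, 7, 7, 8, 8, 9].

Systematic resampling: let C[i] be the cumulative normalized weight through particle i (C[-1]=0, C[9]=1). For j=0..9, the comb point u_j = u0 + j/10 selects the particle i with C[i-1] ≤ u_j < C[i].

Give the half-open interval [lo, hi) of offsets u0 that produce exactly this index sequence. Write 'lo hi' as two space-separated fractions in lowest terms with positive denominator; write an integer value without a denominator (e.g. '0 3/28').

1/23 8/115

C = [1/23, 3/23, 5/23, 9/23, 10/23, 11/23, 12/23, 17/23, 20/23, 1]
j=0 picked index 1: u0 ∈ [1/23, 3/23)
j=1 picked index 2: u0 ∈ [7/230, 27/230)
j=2 picked index 3: u0 ∈ [2/115, 22/115)
j=3 picked index 3: u0 ∈ [-19/230, 21/230)
j=4 picked index 5: u0 ∈ [4/115, 9/115)
j=5 picked index 7: u0 ∈ [1/46, 11/46)
j=6 picked index 7: u0 ∈ [-9/115, 16/115)
j=7 picked index 8: u0 ∈ [9/230, 39/230)
j=8 picked index 8: u0 ∈ [-7/115, 8/115)
j=9 picked index 9: u0 ∈ [-7/230, 1/10)
intersection: [1/23, 8/115)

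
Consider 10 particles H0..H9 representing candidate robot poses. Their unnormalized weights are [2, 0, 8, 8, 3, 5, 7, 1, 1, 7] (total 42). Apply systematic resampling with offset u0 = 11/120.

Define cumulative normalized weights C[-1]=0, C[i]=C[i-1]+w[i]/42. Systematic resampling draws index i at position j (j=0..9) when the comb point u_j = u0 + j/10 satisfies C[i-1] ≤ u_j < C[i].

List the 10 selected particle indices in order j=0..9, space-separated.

2 2 3 3 4 5 6 7 9 9

C = [1/21, 1/21, 5/21, 3/7, 1/2, 13/21, 11/14, 17/21, 5/6, 1]
j=0: u_0=11/120 ∈ [1/21, 5/21) → index 2
j=1: u_1=23/120 ∈ [1/21, 5/21) → index 2
j=2: u_2=7/24 ∈ [5/21, 3/7) → index 3
j=3: u_3=47/120 ∈ [5/21, 3/7) → index 3
j=4: u_4=59/120 ∈ [3/7, 1/2) → index 4
j=5: u_5=71/120 ∈ [1/2, 13/21) → index 5
j=6: u_6=83/120 ∈ [13/21, 11/14) → index 6
j=7: u_7=19/24 ∈ [11/14, 17/21) → index 7
j=8: u_8=107/120 ∈ [5/6, 1) → index 9
j=9: u_9=119/120 ∈ [5/6, 1) → index 9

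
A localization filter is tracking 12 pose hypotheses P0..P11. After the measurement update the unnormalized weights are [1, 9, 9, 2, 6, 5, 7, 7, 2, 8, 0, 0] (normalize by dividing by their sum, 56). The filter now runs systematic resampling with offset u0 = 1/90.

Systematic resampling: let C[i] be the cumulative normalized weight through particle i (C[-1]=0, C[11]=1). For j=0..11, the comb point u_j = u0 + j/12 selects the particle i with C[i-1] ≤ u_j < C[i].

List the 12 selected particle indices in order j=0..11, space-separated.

0 1 1 2 3 4 5 6 6 7 8 9

C = [1/56, 5/28, 19/56, 3/8, 27/56, 4/7, 39/56, 23/28, 6/7, 1, 1, 1]
j=0: u_0=1/90 ∈ [0, 1/56) → index 0
j=1: u_1=17/180 ∈ [1/56, 5/28) → index 1
j=2: u_2=8/45 ∈ [1/56, 5/28) → index 1
j=3: u_3=47/180 ∈ [5/28, 19/56) → index 2
j=4: u_4=31/90 ∈ [19/56, 3/8) → index 3
j=5: u_5=77/180 ∈ [3/8, 27/56) → index 4
j=6: u_6=23/45 ∈ [27/56, 4/7) → index 5
j=7: u_7=107/180 ∈ [4/7, 39/56) → index 6
j=8: u_8=61/90 ∈ [4/7, 39/56) → index 6
j=9: u_9=137/180 ∈ [39/56, 23/28) → index 7
j=10: u_10=38/45 ∈ [23/28, 6/7) → index 8
j=11: u_11=167/180 ∈ [6/7, 1) → index 9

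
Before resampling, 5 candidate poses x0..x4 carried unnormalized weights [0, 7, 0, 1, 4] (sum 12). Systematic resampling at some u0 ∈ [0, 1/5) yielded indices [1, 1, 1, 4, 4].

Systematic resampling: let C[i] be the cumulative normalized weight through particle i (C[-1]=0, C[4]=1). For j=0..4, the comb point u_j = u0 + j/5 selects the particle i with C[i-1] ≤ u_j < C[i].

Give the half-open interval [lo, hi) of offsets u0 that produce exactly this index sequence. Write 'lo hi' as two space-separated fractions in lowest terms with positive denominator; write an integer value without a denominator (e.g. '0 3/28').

C = [0, 7/12, 7/12, 2/3, 1]
j=0 picked index 1: u0 ∈ [0, 7/12)
j=1 picked index 1: u0 ∈ [-1/5, 23/60)
j=2 picked index 1: u0 ∈ [-2/5, 11/60)
j=3 picked index 4: u0 ∈ [1/15, 2/5)
j=4 picked index 4: u0 ∈ [-2/15, 1/5)
intersection: [1/15, 11/60)

1/15 11/60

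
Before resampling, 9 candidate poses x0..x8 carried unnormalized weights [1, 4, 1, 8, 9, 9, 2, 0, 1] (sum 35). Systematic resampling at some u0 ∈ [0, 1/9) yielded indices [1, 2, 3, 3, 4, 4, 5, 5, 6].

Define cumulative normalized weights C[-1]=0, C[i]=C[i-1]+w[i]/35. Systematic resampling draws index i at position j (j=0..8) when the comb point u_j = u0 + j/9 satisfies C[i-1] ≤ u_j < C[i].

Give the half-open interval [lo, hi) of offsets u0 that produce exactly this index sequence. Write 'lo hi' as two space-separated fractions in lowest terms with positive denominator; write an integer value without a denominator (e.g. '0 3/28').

C = [1/35, 1/7, 6/35, 2/5, 23/35, 32/35, 34/35, 34/35, 1]
j=0 picked index 1: u0 ∈ [1/35, 1/7)
j=1 picked index 2: u0 ∈ [2/63, 19/315)
j=2 picked index 3: u0 ∈ [-16/315, 8/45)
j=3 picked index 3: u0 ∈ [-17/105, 1/15)
j=4 picked index 4: u0 ∈ [-2/45, 67/315)
j=5 picked index 4: u0 ∈ [-7/45, 32/315)
j=6 picked index 5: u0 ∈ [-1/105, 26/105)
j=7 picked index 5: u0 ∈ [-38/315, 43/315)
j=8 picked index 6: u0 ∈ [8/315, 26/315)
intersection: [2/63, 19/315)

2/63 19/315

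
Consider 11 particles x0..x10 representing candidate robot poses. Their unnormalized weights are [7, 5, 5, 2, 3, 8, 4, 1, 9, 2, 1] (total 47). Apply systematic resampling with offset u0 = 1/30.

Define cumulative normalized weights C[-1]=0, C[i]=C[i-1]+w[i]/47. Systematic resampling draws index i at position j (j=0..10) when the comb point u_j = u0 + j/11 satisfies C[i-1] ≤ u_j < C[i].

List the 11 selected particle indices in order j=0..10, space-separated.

C = [7/47, 12/47, 17/47, 19/47, 22/47, 30/47, 34/47, 35/47, 44/47, 46/47, 1]
j=0: u_0=1/30 ∈ [0, 7/47) → index 0
j=1: u_1=41/330 ∈ [0, 7/47) → index 0
j=2: u_2=71/330 ∈ [7/47, 12/47) → index 1
j=3: u_3=101/330 ∈ [12/47, 17/47) → index 2
j=4: u_4=131/330 ∈ [17/47, 19/47) → index 3
j=5: u_5=161/330 ∈ [22/47, 30/47) → index 5
j=6: u_6=191/330 ∈ [22/47, 30/47) → index 5
j=7: u_7=221/330 ∈ [30/47, 34/47) → index 6
j=8: u_8=251/330 ∈ [35/47, 44/47) → index 8
j=9: u_9=281/330 ∈ [35/47, 44/47) → index 8
j=10: u_10=311/330 ∈ [44/47, 46/47) → index 9

0 0 1 2 3 5 5 6 8 8 9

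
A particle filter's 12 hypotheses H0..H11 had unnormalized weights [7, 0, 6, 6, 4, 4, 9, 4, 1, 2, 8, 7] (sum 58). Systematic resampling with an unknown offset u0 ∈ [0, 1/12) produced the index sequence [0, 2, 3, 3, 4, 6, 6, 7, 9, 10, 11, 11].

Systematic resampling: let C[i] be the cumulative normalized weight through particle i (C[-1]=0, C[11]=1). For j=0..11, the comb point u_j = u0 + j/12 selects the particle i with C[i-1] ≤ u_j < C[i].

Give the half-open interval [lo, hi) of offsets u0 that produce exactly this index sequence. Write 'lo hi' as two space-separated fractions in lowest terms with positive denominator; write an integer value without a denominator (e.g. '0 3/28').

5/87 11/174

C = [7/58, 7/58, 13/58, 19/58, 23/58, 27/58, 18/29, 20/29, 41/58, 43/58, 51/58, 1]
j=0 picked index 0: u0 ∈ [0, 7/58)
j=1 picked index 2: u0 ∈ [13/348, 49/348)
j=2 picked index 3: u0 ∈ [5/87, 14/87)
j=3 picked index 3: u0 ∈ [-3/116, 9/116)
j=4 picked index 4: u0 ∈ [-1/174, 11/174)
j=5 picked index 6: u0 ∈ [17/348, 71/348)
j=6 picked index 6: u0 ∈ [-1/29, 7/58)
j=7 picked index 7: u0 ∈ [13/348, 37/348)
j=8 picked index 9: u0 ∈ [7/174, 13/174)
j=9 picked index 10: u0 ∈ [-1/116, 15/116)
j=10 picked index 11: u0 ∈ [4/87, 1/6)
j=11 picked index 11: u0 ∈ [-13/348, 1/12)
intersection: [5/87, 11/174)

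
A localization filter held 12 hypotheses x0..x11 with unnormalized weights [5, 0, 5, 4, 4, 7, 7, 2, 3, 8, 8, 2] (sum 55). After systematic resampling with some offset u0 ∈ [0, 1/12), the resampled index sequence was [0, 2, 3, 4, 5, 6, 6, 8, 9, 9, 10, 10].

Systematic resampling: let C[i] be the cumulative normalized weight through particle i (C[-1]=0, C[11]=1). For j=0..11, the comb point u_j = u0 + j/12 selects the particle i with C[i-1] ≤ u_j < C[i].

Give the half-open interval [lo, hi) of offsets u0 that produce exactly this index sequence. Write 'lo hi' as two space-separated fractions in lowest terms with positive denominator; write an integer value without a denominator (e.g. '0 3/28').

C = [1/11, 1/11, 2/11, 14/55, 18/55, 5/11, 32/55, 34/55, 37/55, 9/11, 53/55, 1]
j=0 picked index 0: u0 ∈ [0, 1/11)
j=1 picked index 2: u0 ∈ [1/132, 13/132)
j=2 picked index 3: u0 ∈ [1/66, 29/330)
j=3 picked index 4: u0 ∈ [1/220, 17/220)
j=4 picked index 5: u0 ∈ [-1/165, 4/33)
j=5 picked index 6: u0 ∈ [5/132, 109/660)
j=6 picked index 6: u0 ∈ [-1/22, 9/110)
j=7 picked index 8: u0 ∈ [23/660, 59/660)
j=8 picked index 9: u0 ∈ [1/165, 5/33)
j=9 picked index 9: u0 ∈ [-17/220, 3/44)
j=10 picked index 10: u0 ∈ [-1/66, 43/330)
j=11 picked index 10: u0 ∈ [-13/132, 31/660)
intersection: [5/132, 31/660)

5/132 31/660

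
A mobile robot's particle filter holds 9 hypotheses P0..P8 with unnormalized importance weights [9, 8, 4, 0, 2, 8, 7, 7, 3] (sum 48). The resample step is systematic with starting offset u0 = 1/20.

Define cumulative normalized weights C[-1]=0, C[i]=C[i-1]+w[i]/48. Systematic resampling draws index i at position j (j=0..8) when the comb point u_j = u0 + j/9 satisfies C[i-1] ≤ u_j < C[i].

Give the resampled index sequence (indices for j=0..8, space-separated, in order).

0 0 1 2 5 5 6 7 8

C = [3/16, 17/48, 7/16, 7/16, 23/48, 31/48, 19/24, 15/16, 1]
j=0: u_0=1/20 ∈ [0, 3/16) → index 0
j=1: u_1=29/180 ∈ [0, 3/16) → index 0
j=2: u_2=49/180 ∈ [3/16, 17/48) → index 1
j=3: u_3=23/60 ∈ [17/48, 7/16) → index 2
j=4: u_4=89/180 ∈ [23/48, 31/48) → index 5
j=5: u_5=109/180 ∈ [23/48, 31/48) → index 5
j=6: u_6=43/60 ∈ [31/48, 19/24) → index 6
j=7: u_7=149/180 ∈ [19/24, 15/16) → index 7
j=8: u_8=169/180 ∈ [15/16, 1) → index 8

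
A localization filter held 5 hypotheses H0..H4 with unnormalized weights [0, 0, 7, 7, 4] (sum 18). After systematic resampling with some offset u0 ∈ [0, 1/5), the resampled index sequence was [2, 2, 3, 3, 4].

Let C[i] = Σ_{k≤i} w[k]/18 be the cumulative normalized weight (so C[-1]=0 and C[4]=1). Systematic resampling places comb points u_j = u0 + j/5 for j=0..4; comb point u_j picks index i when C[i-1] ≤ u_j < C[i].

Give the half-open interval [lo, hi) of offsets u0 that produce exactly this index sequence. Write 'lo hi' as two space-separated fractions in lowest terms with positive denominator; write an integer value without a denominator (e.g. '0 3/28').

C = [0, 0, 7/18, 7/9, 1]
j=0 picked index 2: u0 ∈ [0, 7/18)
j=1 picked index 2: u0 ∈ [-1/5, 17/90)
j=2 picked index 3: u0 ∈ [-1/90, 17/45)
j=3 picked index 3: u0 ∈ [-19/90, 8/45)
j=4 picked index 4: u0 ∈ [-1/45, 1/5)
intersection: [0, 8/45)

0 8/45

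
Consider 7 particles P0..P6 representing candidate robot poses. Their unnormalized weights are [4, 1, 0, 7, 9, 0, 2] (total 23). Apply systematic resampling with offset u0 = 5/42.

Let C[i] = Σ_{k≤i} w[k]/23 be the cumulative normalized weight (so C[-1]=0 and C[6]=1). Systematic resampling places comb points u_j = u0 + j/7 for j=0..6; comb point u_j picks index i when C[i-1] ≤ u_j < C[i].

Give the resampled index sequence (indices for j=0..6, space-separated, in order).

C = [4/23, 5/23, 5/23, 12/23, 21/23, 21/23, 1]
j=0: u_0=5/42 ∈ [0, 4/23) → index 0
j=1: u_1=11/42 ∈ [5/23, 12/23) → index 3
j=2: u_2=17/42 ∈ [5/23, 12/23) → index 3
j=3: u_3=23/42 ∈ [12/23, 21/23) → index 4
j=4: u_4=29/42 ∈ [12/23, 21/23) → index 4
j=5: u_5=5/6 ∈ [12/23, 21/23) → index 4
j=6: u_6=41/42 ∈ [21/23, 1) → index 6

0 3 3 4 4 4 6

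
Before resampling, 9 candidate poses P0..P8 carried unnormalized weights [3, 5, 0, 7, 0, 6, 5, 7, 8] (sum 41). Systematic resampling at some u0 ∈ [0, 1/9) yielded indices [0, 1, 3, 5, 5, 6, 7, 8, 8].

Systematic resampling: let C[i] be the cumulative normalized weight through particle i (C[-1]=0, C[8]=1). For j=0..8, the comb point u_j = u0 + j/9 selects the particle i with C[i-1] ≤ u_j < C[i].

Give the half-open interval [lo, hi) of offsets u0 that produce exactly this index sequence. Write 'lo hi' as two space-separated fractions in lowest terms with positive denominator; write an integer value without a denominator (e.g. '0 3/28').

4/123 25/369

C = [3/41, 8/41, 8/41, 15/41, 15/41, 21/41, 26/41, 33/41, 1]
j=0 picked index 0: u0 ∈ [0, 3/41)
j=1 picked index 1: u0 ∈ [-14/369, 31/369)
j=2 picked index 3: u0 ∈ [-10/369, 53/369)
j=3 picked index 5: u0 ∈ [4/123, 22/123)
j=4 picked index 5: u0 ∈ [-29/369, 25/369)
j=5 picked index 6: u0 ∈ [-16/369, 29/369)
j=6 picked index 7: u0 ∈ [-4/123, 17/123)
j=7 picked index 8: u0 ∈ [10/369, 2/9)
j=8 picked index 8: u0 ∈ [-31/369, 1/9)
intersection: [4/123, 25/369)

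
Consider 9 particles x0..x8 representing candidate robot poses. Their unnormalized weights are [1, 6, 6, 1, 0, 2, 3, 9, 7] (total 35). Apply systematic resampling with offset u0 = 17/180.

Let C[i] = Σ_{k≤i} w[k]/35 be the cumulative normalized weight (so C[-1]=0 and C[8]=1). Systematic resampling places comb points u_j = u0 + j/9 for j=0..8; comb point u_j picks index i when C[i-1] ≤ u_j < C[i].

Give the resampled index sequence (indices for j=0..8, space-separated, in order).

C = [1/35, 1/5, 13/35, 2/5, 2/5, 16/35, 19/35, 4/5, 1]
j=0: u_0=17/180 ∈ [1/35, 1/5) → index 1
j=1: u_1=37/180 ∈ [1/5, 13/35) → index 2
j=2: u_2=19/60 ∈ [1/5, 13/35) → index 2
j=3: u_3=77/180 ∈ [2/5, 16/35) → index 5
j=4: u_4=97/180 ∈ [16/35, 19/35) → index 6
j=5: u_5=13/20 ∈ [19/35, 4/5) → index 7
j=6: u_6=137/180 ∈ [19/35, 4/5) → index 7
j=7: u_7=157/180 ∈ [4/5, 1) → index 8
j=8: u_8=59/60 ∈ [4/5, 1) → index 8

1 2 2 5 6 7 7 8 8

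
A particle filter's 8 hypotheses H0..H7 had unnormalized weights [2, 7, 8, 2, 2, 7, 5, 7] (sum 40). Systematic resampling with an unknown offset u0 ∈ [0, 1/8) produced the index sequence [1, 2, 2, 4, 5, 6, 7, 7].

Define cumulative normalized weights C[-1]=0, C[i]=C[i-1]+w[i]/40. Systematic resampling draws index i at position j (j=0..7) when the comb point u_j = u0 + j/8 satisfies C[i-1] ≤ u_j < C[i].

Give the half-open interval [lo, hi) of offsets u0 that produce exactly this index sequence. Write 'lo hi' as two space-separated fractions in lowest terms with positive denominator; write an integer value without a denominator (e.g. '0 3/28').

C = [1/20, 9/40, 17/40, 19/40, 21/40, 7/10, 33/40, 1]
j=0 picked index 1: u0 ∈ [1/20, 9/40)
j=1 picked index 2: u0 ∈ [1/10, 3/10)
j=2 picked index 2: u0 ∈ [-1/40, 7/40)
j=3 picked index 4: u0 ∈ [1/10, 3/20)
j=4 picked index 5: u0 ∈ [1/40, 1/5)
j=5 picked index 6: u0 ∈ [3/40, 1/5)
j=6 picked index 7: u0 ∈ [3/40, 1/4)
j=7 picked index 7: u0 ∈ [-1/20, 1/8)
intersection: [1/10, 1/8)

1/10 1/8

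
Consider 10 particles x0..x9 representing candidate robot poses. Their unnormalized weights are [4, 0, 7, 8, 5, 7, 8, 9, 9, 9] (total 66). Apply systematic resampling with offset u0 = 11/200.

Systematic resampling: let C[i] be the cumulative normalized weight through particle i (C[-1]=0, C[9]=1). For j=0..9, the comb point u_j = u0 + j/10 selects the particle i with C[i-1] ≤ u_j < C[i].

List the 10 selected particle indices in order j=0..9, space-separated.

0 2 3 4 5 6 7 8 8 9

C = [2/33, 2/33, 1/6, 19/66, 4/11, 31/66, 13/22, 8/11, 19/22, 1]
j=0: u_0=11/200 ∈ [0, 2/33) → index 0
j=1: u_1=31/200 ∈ [2/33, 1/6) → index 2
j=2: u_2=51/200 ∈ [1/6, 19/66) → index 3
j=3: u_3=71/200 ∈ [19/66, 4/11) → index 4
j=4: u_4=91/200 ∈ [4/11, 31/66) → index 5
j=5: u_5=111/200 ∈ [31/66, 13/22) → index 6
j=6: u_6=131/200 ∈ [13/22, 8/11) → index 7
j=7: u_7=151/200 ∈ [8/11, 19/22) → index 8
j=8: u_8=171/200 ∈ [8/11, 19/22) → index 8
j=9: u_9=191/200 ∈ [19/22, 1) → index 9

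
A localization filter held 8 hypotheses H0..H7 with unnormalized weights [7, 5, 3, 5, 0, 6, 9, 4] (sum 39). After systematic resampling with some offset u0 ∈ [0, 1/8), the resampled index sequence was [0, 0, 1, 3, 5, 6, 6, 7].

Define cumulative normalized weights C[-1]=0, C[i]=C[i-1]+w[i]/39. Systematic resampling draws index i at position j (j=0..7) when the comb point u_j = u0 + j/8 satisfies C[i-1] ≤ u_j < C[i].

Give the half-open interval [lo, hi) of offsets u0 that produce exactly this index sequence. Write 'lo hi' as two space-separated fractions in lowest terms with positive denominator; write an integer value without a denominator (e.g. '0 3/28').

1/24 17/312

C = [7/39, 4/13, 5/13, 20/39, 20/39, 2/3, 35/39, 1]
j=0 picked index 0: u0 ∈ [0, 7/39)
j=1 picked index 0: u0 ∈ [-1/8, 17/312)
j=2 picked index 1: u0 ∈ [-11/156, 3/52)
j=3 picked index 3: u0 ∈ [1/104, 43/312)
j=4 picked index 5: u0 ∈ [1/78, 1/6)
j=5 picked index 6: u0 ∈ [1/24, 85/312)
j=6 picked index 6: u0 ∈ [-1/12, 23/156)
j=7 picked index 7: u0 ∈ [7/312, 1/8)
intersection: [1/24, 17/312)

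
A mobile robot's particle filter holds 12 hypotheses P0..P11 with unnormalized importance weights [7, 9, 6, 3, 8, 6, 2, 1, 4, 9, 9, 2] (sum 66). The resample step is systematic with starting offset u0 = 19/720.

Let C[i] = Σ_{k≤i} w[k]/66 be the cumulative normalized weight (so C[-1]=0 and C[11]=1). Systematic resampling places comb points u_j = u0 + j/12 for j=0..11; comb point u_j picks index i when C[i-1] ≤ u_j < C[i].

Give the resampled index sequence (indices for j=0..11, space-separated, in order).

0 1 1 2 3 4 5 6 8 9 10 10

C = [7/66, 8/33, 1/3, 25/66, 1/2, 13/22, 41/66, 7/11, 23/33, 5/6, 32/33, 1]
j=0: u_0=19/720 ∈ [0, 7/66) → index 0
j=1: u_1=79/720 ∈ [7/66, 8/33) → index 1
j=2: u_2=139/720 ∈ [7/66, 8/33) → index 1
j=3: u_3=199/720 ∈ [8/33, 1/3) → index 2
j=4: u_4=259/720 ∈ [1/3, 25/66) → index 3
j=5: u_5=319/720 ∈ [25/66, 1/2) → index 4
j=6: u_6=379/720 ∈ [1/2, 13/22) → index 5
j=7: u_7=439/720 ∈ [13/22, 41/66) → index 6
j=8: u_8=499/720 ∈ [7/11, 23/33) → index 8
j=9: u_9=559/720 ∈ [23/33, 5/6) → index 9
j=10: u_10=619/720 ∈ [5/6, 32/33) → index 10
j=11: u_11=679/720 ∈ [5/6, 32/33) → index 10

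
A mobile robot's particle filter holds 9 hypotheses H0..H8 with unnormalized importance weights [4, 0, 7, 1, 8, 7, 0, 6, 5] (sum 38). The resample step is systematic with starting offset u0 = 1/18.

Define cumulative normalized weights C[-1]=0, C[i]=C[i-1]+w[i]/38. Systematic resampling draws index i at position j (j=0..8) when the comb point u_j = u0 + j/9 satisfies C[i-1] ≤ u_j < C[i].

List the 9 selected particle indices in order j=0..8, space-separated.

C = [2/19, 2/19, 11/38, 6/19, 10/19, 27/38, 27/38, 33/38, 1]
j=0: u_0=1/18 ∈ [0, 2/19) → index 0
j=1: u_1=1/6 ∈ [2/19, 11/38) → index 2
j=2: u_2=5/18 ∈ [2/19, 11/38) → index 2
j=3: u_3=7/18 ∈ [6/19, 10/19) → index 4
j=4: u_4=1/2 ∈ [6/19, 10/19) → index 4
j=5: u_5=11/18 ∈ [10/19, 27/38) → index 5
j=6: u_6=13/18 ∈ [27/38, 33/38) → index 7
j=7: u_7=5/6 ∈ [27/38, 33/38) → index 7
j=8: u_8=17/18 ∈ [33/38, 1) → index 8

0 2 2 4 4 5 7 7 8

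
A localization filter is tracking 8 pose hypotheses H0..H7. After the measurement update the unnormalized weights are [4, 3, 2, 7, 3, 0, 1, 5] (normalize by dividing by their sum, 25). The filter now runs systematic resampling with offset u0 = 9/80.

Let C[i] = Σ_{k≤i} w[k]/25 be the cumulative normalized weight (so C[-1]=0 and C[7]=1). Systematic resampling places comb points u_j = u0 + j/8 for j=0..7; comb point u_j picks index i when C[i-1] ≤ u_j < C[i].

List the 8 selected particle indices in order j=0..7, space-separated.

C = [4/25, 7/25, 9/25, 16/25, 19/25, 19/25, 4/5, 1]
j=0: u_0=9/80 ∈ [0, 4/25) → index 0
j=1: u_1=19/80 ∈ [4/25, 7/25) → index 1
j=2: u_2=29/80 ∈ [9/25, 16/25) → index 3
j=3: u_3=39/80 ∈ [9/25, 16/25) → index 3
j=4: u_4=49/80 ∈ [9/25, 16/25) → index 3
j=5: u_5=59/80 ∈ [16/25, 19/25) → index 4
j=6: u_6=69/80 ∈ [4/5, 1) → index 7
j=7: u_7=79/80 ∈ [4/5, 1) → index 7

0 1 3 3 3 4 7 7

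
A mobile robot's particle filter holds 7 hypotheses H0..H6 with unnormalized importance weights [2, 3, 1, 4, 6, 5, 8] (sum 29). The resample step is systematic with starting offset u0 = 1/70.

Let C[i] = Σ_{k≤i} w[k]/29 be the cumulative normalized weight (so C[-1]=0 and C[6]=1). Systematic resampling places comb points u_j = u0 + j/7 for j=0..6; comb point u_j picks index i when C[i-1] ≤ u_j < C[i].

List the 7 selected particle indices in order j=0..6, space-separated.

C = [2/29, 5/29, 6/29, 10/29, 16/29, 21/29, 1]
j=0: u_0=1/70 ∈ [0, 2/29) → index 0
j=1: u_1=11/70 ∈ [2/29, 5/29) → index 1
j=2: u_2=3/10 ∈ [6/29, 10/29) → index 3
j=3: u_3=31/70 ∈ [10/29, 16/29) → index 4
j=4: u_4=41/70 ∈ [16/29, 21/29) → index 5
j=5: u_5=51/70 ∈ [21/29, 1) → index 6
j=6: u_6=61/70 ∈ [21/29, 1) → index 6

0 1 3 4 5 6 6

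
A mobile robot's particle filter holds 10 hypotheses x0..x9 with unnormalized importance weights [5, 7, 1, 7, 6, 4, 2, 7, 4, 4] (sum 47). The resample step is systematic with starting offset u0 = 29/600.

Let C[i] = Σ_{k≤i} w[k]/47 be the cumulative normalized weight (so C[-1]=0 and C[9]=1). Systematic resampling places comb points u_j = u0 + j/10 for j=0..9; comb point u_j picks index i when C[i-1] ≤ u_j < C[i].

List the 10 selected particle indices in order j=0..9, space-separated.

C = [5/47, 12/47, 13/47, 20/47, 26/47, 30/47, 32/47, 39/47, 43/47, 1]
j=0: u_0=29/600 ∈ [0, 5/47) → index 0
j=1: u_1=89/600 ∈ [5/47, 12/47) → index 1
j=2: u_2=149/600 ∈ [5/47, 12/47) → index 1
j=3: u_3=209/600 ∈ [13/47, 20/47) → index 3
j=4: u_4=269/600 ∈ [20/47, 26/47) → index 4
j=5: u_5=329/600 ∈ [20/47, 26/47) → index 4
j=6: u_6=389/600 ∈ [30/47, 32/47) → index 6
j=7: u_7=449/600 ∈ [32/47, 39/47) → index 7
j=8: u_8=509/600 ∈ [39/47, 43/47) → index 8
j=9: u_9=569/600 ∈ [43/47, 1) → index 9

0 1 1 3 4 4 6 7 8 9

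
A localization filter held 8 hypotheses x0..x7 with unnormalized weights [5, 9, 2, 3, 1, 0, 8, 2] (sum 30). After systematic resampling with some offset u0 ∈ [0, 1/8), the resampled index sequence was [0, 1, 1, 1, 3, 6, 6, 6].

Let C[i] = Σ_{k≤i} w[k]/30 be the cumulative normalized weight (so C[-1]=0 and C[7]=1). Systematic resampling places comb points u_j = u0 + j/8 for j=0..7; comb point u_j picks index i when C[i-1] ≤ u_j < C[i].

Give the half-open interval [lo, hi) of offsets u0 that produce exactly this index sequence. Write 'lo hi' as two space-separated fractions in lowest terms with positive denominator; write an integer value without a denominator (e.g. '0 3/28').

C = [1/6, 7/15, 8/15, 19/30, 2/3, 2/3, 14/15, 1]
j=0 picked index 0: u0 ∈ [0, 1/6)
j=1 picked index 1: u0 ∈ [1/24, 41/120)
j=2 picked index 1: u0 ∈ [-1/12, 13/60)
j=3 picked index 1: u0 ∈ [-5/24, 11/120)
j=4 picked index 3: u0 ∈ [1/30, 2/15)
j=5 picked index 6: u0 ∈ [1/24, 37/120)
j=6 picked index 6: u0 ∈ [-1/12, 11/60)
j=7 picked index 6: u0 ∈ [-5/24, 7/120)
intersection: [1/24, 7/120)

1/24 7/120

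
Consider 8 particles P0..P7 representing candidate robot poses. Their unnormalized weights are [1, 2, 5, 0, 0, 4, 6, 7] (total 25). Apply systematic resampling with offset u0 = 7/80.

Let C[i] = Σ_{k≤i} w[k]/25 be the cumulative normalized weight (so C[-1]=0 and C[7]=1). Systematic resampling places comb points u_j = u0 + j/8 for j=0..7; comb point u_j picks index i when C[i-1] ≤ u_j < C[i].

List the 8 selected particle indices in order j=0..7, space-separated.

C = [1/25, 3/25, 8/25, 8/25, 8/25, 12/25, 18/25, 1]
j=0: u_0=7/80 ∈ [1/25, 3/25) → index 1
j=1: u_1=17/80 ∈ [3/25, 8/25) → index 2
j=2: u_2=27/80 ∈ [8/25, 12/25) → index 5
j=3: u_3=37/80 ∈ [8/25, 12/25) → index 5
j=4: u_4=47/80 ∈ [12/25, 18/25) → index 6
j=5: u_5=57/80 ∈ [12/25, 18/25) → index 6
j=6: u_6=67/80 ∈ [18/25, 1) → index 7
j=7: u_7=77/80 ∈ [18/25, 1) → index 7

1 2 5 5 6 6 7 7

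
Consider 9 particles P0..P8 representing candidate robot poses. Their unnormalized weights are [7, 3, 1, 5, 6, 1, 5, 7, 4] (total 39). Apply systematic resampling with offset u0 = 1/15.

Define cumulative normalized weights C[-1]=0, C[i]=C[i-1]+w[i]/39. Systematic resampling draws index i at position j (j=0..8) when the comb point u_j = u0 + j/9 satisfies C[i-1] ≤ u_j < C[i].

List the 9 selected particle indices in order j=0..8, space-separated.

0 0 3 3 4 6 7 7 8

C = [7/39, 10/39, 11/39, 16/39, 22/39, 23/39, 28/39, 35/39, 1]
j=0: u_0=1/15 ∈ [0, 7/39) → index 0
j=1: u_1=8/45 ∈ [0, 7/39) → index 0
j=2: u_2=13/45 ∈ [11/39, 16/39) → index 3
j=3: u_3=2/5 ∈ [11/39, 16/39) → index 3
j=4: u_4=23/45 ∈ [16/39, 22/39) → index 4
j=5: u_5=28/45 ∈ [23/39, 28/39) → index 6
j=6: u_6=11/15 ∈ [28/39, 35/39) → index 7
j=7: u_7=38/45 ∈ [28/39, 35/39) → index 7
j=8: u_8=43/45 ∈ [35/39, 1) → index 8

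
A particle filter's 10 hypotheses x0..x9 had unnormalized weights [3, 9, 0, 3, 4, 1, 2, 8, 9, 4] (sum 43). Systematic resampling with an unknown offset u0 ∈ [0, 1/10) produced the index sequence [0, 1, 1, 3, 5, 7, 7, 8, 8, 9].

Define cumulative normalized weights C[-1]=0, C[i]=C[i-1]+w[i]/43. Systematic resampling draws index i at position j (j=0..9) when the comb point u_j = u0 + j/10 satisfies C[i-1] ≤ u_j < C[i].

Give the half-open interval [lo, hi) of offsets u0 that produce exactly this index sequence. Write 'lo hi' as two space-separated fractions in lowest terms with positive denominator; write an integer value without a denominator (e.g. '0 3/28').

C = [3/43, 12/43, 12/43, 15/43, 19/43, 20/43, 22/43, 30/43, 39/43, 1]
j=0 picked index 0: u0 ∈ [0, 3/43)
j=1 picked index 1: u0 ∈ [-13/430, 77/430)
j=2 picked index 1: u0 ∈ [-28/215, 17/215)
j=3 picked index 3: u0 ∈ [-9/430, 21/430)
j=4 picked index 5: u0 ∈ [9/215, 14/215)
j=5 picked index 7: u0 ∈ [1/86, 17/86)
j=6 picked index 7: u0 ∈ [-19/215, 21/215)
j=7 picked index 8: u0 ∈ [-1/430, 89/430)
j=8 picked index 8: u0 ∈ [-22/215, 23/215)
j=9 picked index 9: u0 ∈ [3/430, 1/10)
intersection: [9/215, 21/430)

9/215 21/430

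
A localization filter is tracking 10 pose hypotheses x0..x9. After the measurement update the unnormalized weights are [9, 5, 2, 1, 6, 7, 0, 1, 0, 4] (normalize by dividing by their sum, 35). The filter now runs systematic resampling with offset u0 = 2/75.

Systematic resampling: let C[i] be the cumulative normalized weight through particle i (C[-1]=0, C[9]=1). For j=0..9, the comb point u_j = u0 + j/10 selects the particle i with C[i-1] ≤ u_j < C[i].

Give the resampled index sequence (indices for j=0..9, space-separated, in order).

C = [9/35, 2/5, 16/35, 17/35, 23/35, 6/7, 6/7, 31/35, 31/35, 1]
j=0: u_0=2/75 ∈ [0, 9/35) → index 0
j=1: u_1=19/150 ∈ [0, 9/35) → index 0
j=2: u_2=17/75 ∈ [0, 9/35) → index 0
j=3: u_3=49/150 ∈ [9/35, 2/5) → index 1
j=4: u_4=32/75 ∈ [2/5, 16/35) → index 2
j=5: u_5=79/150 ∈ [17/35, 23/35) → index 4
j=6: u_6=47/75 ∈ [17/35, 23/35) → index 4
j=7: u_7=109/150 ∈ [23/35, 6/7) → index 5
j=8: u_8=62/75 ∈ [23/35, 6/7) → index 5
j=9: u_9=139/150 ∈ [31/35, 1) → index 9

0 0 0 1 2 4 4 5 5 9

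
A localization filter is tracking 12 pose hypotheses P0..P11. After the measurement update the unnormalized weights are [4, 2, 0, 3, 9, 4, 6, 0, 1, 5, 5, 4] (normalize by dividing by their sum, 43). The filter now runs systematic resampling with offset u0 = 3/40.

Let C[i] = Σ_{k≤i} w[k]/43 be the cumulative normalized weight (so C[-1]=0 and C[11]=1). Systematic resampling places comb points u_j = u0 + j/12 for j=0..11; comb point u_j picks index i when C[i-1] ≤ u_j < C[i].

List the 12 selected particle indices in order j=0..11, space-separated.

0 3 4 4 4 5 6 8 9 10 11 11

C = [4/43, 6/43, 6/43, 9/43, 18/43, 22/43, 28/43, 28/43, 29/43, 34/43, 39/43, 1]
j=0: u_0=3/40 ∈ [0, 4/43) → index 0
j=1: u_1=19/120 ∈ [6/43, 9/43) → index 3
j=2: u_2=29/120 ∈ [9/43, 18/43) → index 4
j=3: u_3=13/40 ∈ [9/43, 18/43) → index 4
j=4: u_4=49/120 ∈ [9/43, 18/43) → index 4
j=5: u_5=59/120 ∈ [18/43, 22/43) → index 5
j=6: u_6=23/40 ∈ [22/43, 28/43) → index 6
j=7: u_7=79/120 ∈ [28/43, 29/43) → index 8
j=8: u_8=89/120 ∈ [29/43, 34/43) → index 9
j=9: u_9=33/40 ∈ [34/43, 39/43) → index 10
j=10: u_10=109/120 ∈ [39/43, 1) → index 11
j=11: u_11=119/120 ∈ [39/43, 1) → index 11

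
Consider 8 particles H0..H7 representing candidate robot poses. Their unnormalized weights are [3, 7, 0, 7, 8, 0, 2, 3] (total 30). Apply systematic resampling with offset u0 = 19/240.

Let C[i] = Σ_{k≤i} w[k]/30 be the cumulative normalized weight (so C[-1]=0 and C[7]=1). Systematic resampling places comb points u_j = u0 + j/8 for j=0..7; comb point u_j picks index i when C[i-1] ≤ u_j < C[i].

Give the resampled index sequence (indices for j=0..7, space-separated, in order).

C = [1/10, 1/3, 1/3, 17/30, 5/6, 5/6, 9/10, 1]
j=0: u_0=19/240 ∈ [0, 1/10) → index 0
j=1: u_1=49/240 ∈ [1/10, 1/3) → index 1
j=2: u_2=79/240 ∈ [1/10, 1/3) → index 1
j=3: u_3=109/240 ∈ [1/3, 17/30) → index 3
j=4: u_4=139/240 ∈ [17/30, 5/6) → index 4
j=5: u_5=169/240 ∈ [17/30, 5/6) → index 4
j=6: u_6=199/240 ∈ [17/30, 5/6) → index 4
j=7: u_7=229/240 ∈ [9/10, 1) → index 7

0 1 1 3 4 4 4 7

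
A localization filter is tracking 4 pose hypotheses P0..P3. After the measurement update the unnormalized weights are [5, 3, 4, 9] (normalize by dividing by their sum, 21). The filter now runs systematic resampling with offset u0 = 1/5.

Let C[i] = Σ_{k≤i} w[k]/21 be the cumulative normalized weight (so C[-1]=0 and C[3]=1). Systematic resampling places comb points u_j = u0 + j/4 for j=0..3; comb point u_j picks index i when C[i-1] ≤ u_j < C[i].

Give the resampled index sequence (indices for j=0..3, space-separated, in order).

0 2 3 3

C = [5/21, 8/21, 4/7, 1]
j=0: u_0=1/5 ∈ [0, 5/21) → index 0
j=1: u_1=9/20 ∈ [8/21, 4/7) → index 2
j=2: u_2=7/10 ∈ [4/7, 1) → index 3
j=3: u_3=19/20 ∈ [4/7, 1) → index 3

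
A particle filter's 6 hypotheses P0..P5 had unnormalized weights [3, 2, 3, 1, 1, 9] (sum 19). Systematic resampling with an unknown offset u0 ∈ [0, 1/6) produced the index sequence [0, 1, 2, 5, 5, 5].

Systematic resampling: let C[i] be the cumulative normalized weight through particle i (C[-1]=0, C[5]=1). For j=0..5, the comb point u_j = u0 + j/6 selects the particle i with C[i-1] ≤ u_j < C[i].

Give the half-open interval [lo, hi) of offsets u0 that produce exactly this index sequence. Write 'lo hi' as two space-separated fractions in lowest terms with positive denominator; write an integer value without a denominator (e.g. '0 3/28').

1/38 5/57

C = [3/19, 5/19, 8/19, 9/19, 10/19, 1]
j=0 picked index 0: u0 ∈ [0, 3/19)
j=1 picked index 1: u0 ∈ [-1/114, 11/114)
j=2 picked index 2: u0 ∈ [-4/57, 5/57)
j=3 picked index 5: u0 ∈ [1/38, 1/2)
j=4 picked index 5: u0 ∈ [-8/57, 1/3)
j=5 picked index 5: u0 ∈ [-35/114, 1/6)
intersection: [1/38, 5/57)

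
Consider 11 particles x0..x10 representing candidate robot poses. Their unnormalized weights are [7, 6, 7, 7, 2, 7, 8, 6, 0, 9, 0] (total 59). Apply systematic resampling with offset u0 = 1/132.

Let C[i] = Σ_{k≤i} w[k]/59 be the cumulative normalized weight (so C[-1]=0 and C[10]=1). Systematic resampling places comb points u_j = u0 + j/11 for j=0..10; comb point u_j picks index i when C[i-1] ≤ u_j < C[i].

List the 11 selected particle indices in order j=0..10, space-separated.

0 0 1 2 3 4 5 6 6 7 9

C = [7/59, 13/59, 20/59, 27/59, 29/59, 36/59, 44/59, 50/59, 50/59, 1, 1]
j=0: u_0=1/132 ∈ [0, 7/59) → index 0
j=1: u_1=13/132 ∈ [0, 7/59) → index 0
j=2: u_2=25/132 ∈ [7/59, 13/59) → index 1
j=3: u_3=37/132 ∈ [13/59, 20/59) → index 2
j=4: u_4=49/132 ∈ [20/59, 27/59) → index 3
j=5: u_5=61/132 ∈ [27/59, 29/59) → index 4
j=6: u_6=73/132 ∈ [29/59, 36/59) → index 5
j=7: u_7=85/132 ∈ [36/59, 44/59) → index 6
j=8: u_8=97/132 ∈ [36/59, 44/59) → index 6
j=9: u_9=109/132 ∈ [44/59, 50/59) → index 7
j=10: u_10=11/12 ∈ [50/59, 1) → index 9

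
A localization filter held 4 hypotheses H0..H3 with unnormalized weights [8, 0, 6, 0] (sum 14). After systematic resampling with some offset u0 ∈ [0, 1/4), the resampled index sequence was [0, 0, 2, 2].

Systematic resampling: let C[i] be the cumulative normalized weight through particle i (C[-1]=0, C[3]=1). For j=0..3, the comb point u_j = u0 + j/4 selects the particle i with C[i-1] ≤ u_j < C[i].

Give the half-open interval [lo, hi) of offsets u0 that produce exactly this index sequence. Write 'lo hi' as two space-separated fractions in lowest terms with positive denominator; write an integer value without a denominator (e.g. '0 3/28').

1/14 1/4

C = [4/7, 4/7, 1, 1]
j=0 picked index 0: u0 ∈ [0, 4/7)
j=1 picked index 0: u0 ∈ [-1/4, 9/28)
j=2 picked index 2: u0 ∈ [1/14, 1/2)
j=3 picked index 2: u0 ∈ [-5/28, 1/4)
intersection: [1/14, 1/4)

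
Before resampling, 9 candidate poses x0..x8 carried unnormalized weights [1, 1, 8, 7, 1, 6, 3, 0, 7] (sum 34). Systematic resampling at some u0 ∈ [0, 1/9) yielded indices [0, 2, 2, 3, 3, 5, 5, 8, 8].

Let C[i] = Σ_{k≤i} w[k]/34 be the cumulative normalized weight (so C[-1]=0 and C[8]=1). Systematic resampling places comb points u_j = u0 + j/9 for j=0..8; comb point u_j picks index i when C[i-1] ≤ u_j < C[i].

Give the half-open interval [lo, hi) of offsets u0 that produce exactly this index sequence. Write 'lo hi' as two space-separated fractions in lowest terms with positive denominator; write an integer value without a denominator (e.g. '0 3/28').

5/306 1/34

C = [1/34, 1/17, 5/17, 1/2, 9/17, 12/17, 27/34, 27/34, 1]
j=0 picked index 0: u0 ∈ [0, 1/34)
j=1 picked index 2: u0 ∈ [-8/153, 28/153)
j=2 picked index 2: u0 ∈ [-25/153, 11/153)
j=3 picked index 3: u0 ∈ [-2/51, 1/6)
j=4 picked index 3: u0 ∈ [-23/153, 1/18)
j=5 picked index 5: u0 ∈ [-4/153, 23/153)
j=6 picked index 5: u0 ∈ [-7/51, 2/51)
j=7 picked index 8: u0 ∈ [5/306, 2/9)
j=8 picked index 8: u0 ∈ [-29/306, 1/9)
intersection: [5/306, 1/34)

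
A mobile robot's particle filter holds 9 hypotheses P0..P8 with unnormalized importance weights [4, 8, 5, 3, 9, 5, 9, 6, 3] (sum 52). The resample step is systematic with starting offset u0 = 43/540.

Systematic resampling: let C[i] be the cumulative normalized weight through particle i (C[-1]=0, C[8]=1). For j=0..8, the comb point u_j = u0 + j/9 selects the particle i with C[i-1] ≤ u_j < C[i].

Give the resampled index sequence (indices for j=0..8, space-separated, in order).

C = [1/13, 3/13, 17/52, 5/13, 29/52, 17/26, 43/52, 49/52, 1]
j=0: u_0=43/540 ∈ [1/13, 3/13) → index 1
j=1: u_1=103/540 ∈ [1/13, 3/13) → index 1
j=2: u_2=163/540 ∈ [3/13, 17/52) → index 2
j=3: u_3=223/540 ∈ [5/13, 29/52) → index 4
j=4: u_4=283/540 ∈ [5/13, 29/52) → index 4
j=5: u_5=343/540 ∈ [29/52, 17/26) → index 5
j=6: u_6=403/540 ∈ [17/26, 43/52) → index 6
j=7: u_7=463/540 ∈ [43/52, 49/52) → index 7
j=8: u_8=523/540 ∈ [49/52, 1) → index 8

1 1 2 4 4 5 6 7 8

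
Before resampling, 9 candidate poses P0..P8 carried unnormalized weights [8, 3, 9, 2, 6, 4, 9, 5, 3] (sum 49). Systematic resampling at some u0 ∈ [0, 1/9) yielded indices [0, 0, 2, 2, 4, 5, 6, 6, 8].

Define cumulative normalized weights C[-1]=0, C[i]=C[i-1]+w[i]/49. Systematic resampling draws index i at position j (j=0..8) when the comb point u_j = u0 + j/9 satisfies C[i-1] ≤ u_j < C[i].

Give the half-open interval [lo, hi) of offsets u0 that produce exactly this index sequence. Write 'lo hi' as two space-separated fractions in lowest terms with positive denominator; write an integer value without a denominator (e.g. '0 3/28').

22/441 23/441

C = [8/49, 11/49, 20/49, 22/49, 4/7, 32/49, 41/49, 46/49, 1]
j=0 picked index 0: u0 ∈ [0, 8/49)
j=1 picked index 0: u0 ∈ [-1/9, 23/441)
j=2 picked index 2: u0 ∈ [1/441, 82/441)
j=3 picked index 2: u0 ∈ [-16/147, 11/147)
j=4 picked index 4: u0 ∈ [2/441, 8/63)
j=5 picked index 5: u0 ∈ [1/63, 43/441)
j=6 picked index 6: u0 ∈ [-2/147, 25/147)
j=7 picked index 6: u0 ∈ [-55/441, 26/441)
j=8 picked index 8: u0 ∈ [22/441, 1/9)
intersection: [22/441, 23/441)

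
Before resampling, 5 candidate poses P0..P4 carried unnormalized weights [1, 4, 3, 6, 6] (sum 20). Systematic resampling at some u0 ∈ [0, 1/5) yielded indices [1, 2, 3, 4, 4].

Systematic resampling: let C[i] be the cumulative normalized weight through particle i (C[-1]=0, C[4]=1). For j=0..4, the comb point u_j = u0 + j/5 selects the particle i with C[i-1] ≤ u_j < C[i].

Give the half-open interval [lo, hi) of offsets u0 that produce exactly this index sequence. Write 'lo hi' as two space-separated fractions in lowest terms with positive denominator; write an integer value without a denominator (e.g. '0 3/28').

1/10 1/5

C = [1/20, 1/4, 2/5, 7/10, 1]
j=0 picked index 1: u0 ∈ [1/20, 1/4)
j=1 picked index 2: u0 ∈ [1/20, 1/5)
j=2 picked index 3: u0 ∈ [0, 3/10)
j=3 picked index 4: u0 ∈ [1/10, 2/5)
j=4 picked index 4: u0 ∈ [-1/10, 1/5)
intersection: [1/10, 1/5)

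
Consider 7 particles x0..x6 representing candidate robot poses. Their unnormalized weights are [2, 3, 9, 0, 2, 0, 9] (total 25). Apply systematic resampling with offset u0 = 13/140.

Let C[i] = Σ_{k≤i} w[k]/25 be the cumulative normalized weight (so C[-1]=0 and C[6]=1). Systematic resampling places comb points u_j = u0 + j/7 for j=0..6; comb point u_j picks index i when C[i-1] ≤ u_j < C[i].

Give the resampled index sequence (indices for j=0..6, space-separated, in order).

C = [2/25, 1/5, 14/25, 14/25, 16/25, 16/25, 1]
j=0: u_0=13/140 ∈ [2/25, 1/5) → index 1
j=1: u_1=33/140 ∈ [1/5, 14/25) → index 2
j=2: u_2=53/140 ∈ [1/5, 14/25) → index 2
j=3: u_3=73/140 ∈ [1/5, 14/25) → index 2
j=4: u_4=93/140 ∈ [16/25, 1) → index 6
j=5: u_5=113/140 ∈ [16/25, 1) → index 6
j=6: u_6=19/20 ∈ [16/25, 1) → index 6

1 2 2 2 6 6 6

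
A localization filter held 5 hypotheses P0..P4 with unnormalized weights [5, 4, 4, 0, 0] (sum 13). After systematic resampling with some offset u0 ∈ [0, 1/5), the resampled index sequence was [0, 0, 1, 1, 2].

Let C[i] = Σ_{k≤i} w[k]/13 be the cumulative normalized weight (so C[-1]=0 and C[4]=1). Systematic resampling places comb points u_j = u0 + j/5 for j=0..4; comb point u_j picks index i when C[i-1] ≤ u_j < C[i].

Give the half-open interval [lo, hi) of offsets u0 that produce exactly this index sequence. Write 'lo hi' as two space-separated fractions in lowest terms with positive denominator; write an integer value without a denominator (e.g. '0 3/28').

C = [5/13, 9/13, 1, 1, 1]
j=0 picked index 0: u0 ∈ [0, 5/13)
j=1 picked index 0: u0 ∈ [-1/5, 12/65)
j=2 picked index 1: u0 ∈ [-1/65, 19/65)
j=3 picked index 1: u0 ∈ [-14/65, 6/65)
j=4 picked index 2: u0 ∈ [-7/65, 1/5)
intersection: [0, 6/65)

0 6/65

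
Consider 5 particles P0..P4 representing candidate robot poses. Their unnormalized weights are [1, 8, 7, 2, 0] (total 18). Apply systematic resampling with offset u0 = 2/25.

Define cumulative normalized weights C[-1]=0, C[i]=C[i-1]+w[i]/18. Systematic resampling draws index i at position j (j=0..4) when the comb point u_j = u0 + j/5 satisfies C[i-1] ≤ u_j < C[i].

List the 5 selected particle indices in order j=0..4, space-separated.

1 1 1 2 2

C = [1/18, 1/2, 8/9, 1, 1]
j=0: u_0=2/25 ∈ [1/18, 1/2) → index 1
j=1: u_1=7/25 ∈ [1/18, 1/2) → index 1
j=2: u_2=12/25 ∈ [1/18, 1/2) → index 1
j=3: u_3=17/25 ∈ [1/2, 8/9) → index 2
j=4: u_4=22/25 ∈ [1/2, 8/9) → index 2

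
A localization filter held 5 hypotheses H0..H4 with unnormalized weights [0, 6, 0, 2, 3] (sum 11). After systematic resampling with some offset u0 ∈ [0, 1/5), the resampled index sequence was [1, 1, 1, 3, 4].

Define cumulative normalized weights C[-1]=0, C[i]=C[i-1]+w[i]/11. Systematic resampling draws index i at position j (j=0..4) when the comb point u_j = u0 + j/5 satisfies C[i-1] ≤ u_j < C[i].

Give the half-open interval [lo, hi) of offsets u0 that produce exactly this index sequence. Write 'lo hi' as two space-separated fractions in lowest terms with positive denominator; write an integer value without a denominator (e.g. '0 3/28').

0 7/55

C = [0, 6/11, 6/11, 8/11, 1]
j=0 picked index 1: u0 ∈ [0, 6/11)
j=1 picked index 1: u0 ∈ [-1/5, 19/55)
j=2 picked index 1: u0 ∈ [-2/5, 8/55)
j=3 picked index 3: u0 ∈ [-3/55, 7/55)
j=4 picked index 4: u0 ∈ [-4/55, 1/5)
intersection: [0, 7/55)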